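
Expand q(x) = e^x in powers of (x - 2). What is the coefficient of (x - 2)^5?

Use the known series and substitute for the argument.

e^(2)/120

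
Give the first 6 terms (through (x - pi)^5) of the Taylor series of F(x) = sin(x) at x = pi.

-(x - pi)^5/120 + (x - pi)^3/6 - (x - pi)

Differentiate repeatedly and evaluate at the center.
F(pi) = 0
F′(pi) = -1
F′′(pi) = 0
F′′′(pi) = 1
F^(4)(pi) = 0
F^(5)(pi) = -1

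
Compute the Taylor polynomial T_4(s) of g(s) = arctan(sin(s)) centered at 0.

Compose series: expand the inner function first, then feed it into the outer expansion.
[s^0] = 0;  [s^1] = 1;  [s^2] = 0;  [s^3] = -1/2;  [s^4] = 0.

-s^3/2 + s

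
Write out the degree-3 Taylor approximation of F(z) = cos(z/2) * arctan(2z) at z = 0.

Multiply the two series term by term and collect like powers.
F(0) = 0
F′(0) = 2
F′′(0) = 0
F′′′(0) = -35/2
Dividing each by k! gives the coefficients c_0, ..., c_3.

-35*z^3/12 + 2*z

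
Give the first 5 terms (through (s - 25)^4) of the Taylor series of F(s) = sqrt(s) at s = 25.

[(s - 25)^0] = 5;  [(s - 25)^1] = 1/10;  [(s - 25)^2] = -1/1000;  [(s - 25)^3] = 1/50000;  [(s - 25)^4] = -1/2000000.

-(s - 25)^4/2000000 + (s - 25)^3/50000 - (s - 25)^2/1000 + (s - 25)/10 + 5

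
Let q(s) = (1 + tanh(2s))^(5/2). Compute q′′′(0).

Let u equal the inner series; expand the outer function in u and truncate.
From the series, [s^3] q = -25/6; multiply by 3! = 6 to get -25.

-25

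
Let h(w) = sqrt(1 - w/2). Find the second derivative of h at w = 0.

From the series, [w^2] h = -1/32; multiply by 2! = 2 to get -1/16.

-1/16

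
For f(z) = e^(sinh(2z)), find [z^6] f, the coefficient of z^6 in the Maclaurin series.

Plug the Maclaurin series of the inner function into that of the outer and collect terms.
f(0) = 1
f′(0) = 2
f′′(0) = 4
f′′′(0) = 16
f^(4)(0) = 80
f^(5)(0) = 384
f^(6)(0) = 2368

148/45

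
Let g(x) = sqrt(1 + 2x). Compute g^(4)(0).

-15

The coefficient of x^4 in the expansion is -5/8, so g^(4)(0) = 4! * (-5/8) = -15.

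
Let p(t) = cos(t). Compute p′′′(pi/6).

From the series, [(t - pi/6)^3] p = 1/12; multiply by 3! = 6 to get 1/2.

1/2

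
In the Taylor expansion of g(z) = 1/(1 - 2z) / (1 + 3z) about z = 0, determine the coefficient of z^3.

Expand each factor separately, then convolve coefficients.
So c_3 = g′′′(0)/3! = -13.

-13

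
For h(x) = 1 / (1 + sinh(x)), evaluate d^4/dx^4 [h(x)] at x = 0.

32

Write 1/(1+u) = 1 - u + u^2 - u^3 + ... and substitute the series for u.
From the series, [x^4] h = 4/3; multiply by 4! = 24 to get 32.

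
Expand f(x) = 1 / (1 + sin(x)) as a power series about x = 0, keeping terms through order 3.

-5*x^3/6 + x^2 - x + 1

Use the geometric series for the reciprocal, then substitute.
[x^0] = 1;  [x^1] = -1;  [x^2] = 1;  [x^3] = -5/6.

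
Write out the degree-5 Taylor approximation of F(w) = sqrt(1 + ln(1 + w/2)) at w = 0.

1609*w^5/122880 - 143*w^4/6144 + 17*w^3/384 - 3*w^2/32 + w/4 + 1

Compose series: expand the inner function first, then feed it into the outer expansion.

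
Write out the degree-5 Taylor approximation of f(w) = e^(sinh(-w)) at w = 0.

Let u equal the inner series; expand the outer function in u and truncate.
f(0) = 1
f′(0) = -1
f′′(0) = 1
f′′′(0) = -2
f^(4)(0) = 5
f^(5)(0) = -12

-w^5/10 + 5*w^4/24 - w^3/3 + w^2/2 - w + 1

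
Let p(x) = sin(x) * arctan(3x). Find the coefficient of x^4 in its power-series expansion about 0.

Multiply the two series term by term and collect like powers.
p(0) = 0
p′(0) = 0
p′′(0) = 6
p′′′(0) = 0
p^(4)(0) = -228
So c_4 = p^(4)(0)/4! = -19/2.

-19/2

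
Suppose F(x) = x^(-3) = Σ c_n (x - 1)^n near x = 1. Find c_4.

Differentiate repeatedly and evaluate at the center.
F(1) = 1
F′(1) = -3
F′′(1) = 12
F′′′(1) = -60
F^(4)(1) = 360
So c_4 = F^(4)(1)/4! = 15.

15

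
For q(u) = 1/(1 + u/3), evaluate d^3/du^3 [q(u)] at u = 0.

-2/9

The coefficient of u^3 in the expansion is -1/27, so q′′′(0) = 3! * (-1/27) = -2/9.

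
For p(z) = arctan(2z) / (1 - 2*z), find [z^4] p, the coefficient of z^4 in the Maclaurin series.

Use 1/(1 - r) = Σ r^k on the denominator, then take the Cauchy product.
[z^0] = 0;  [z^1] = 2;  [z^2] = 4;  [z^3] = 16/3;  [z^4] = 32/3.
So c_4 = p^(4)(0)/4! = 32/3.

32/3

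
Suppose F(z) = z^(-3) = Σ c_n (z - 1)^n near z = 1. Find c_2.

Apply the Taylor formula c_k = f^(k)(a)/k!.
[(z - 1)^0] = 1;  [(z - 1)^1] = -3;  [(z - 1)^2] = 6.
So c_2 = F′′(1)/2! = 6.

6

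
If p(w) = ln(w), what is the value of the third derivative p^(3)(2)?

1/4

Use the known series and substitute for the argument.
From the series, [(w - 2)^3] p = 1/24; multiply by 3! = 6 to get 1/4.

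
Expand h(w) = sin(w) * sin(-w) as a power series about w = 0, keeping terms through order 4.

Expand each factor separately, then convolve coefficients.
[w^0] = 0;  [w^1] = 0;  [w^2] = -1;  [w^3] = 0;  [w^4] = 1/3.

w^4/3 - w^2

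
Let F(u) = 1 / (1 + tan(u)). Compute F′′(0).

Write 1/(1+u) = 1 - u + u^2 - u^3 + ... and substitute the series for u.
From the series, [u^2] F = 1; multiply by 2! = 2 to get 2.

2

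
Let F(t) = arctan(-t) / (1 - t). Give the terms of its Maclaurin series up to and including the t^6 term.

Multiply the two series term by term and collect like powers.
F(0) = 0
F′(0) = -1
F′′(0) = -2
F′′′(0) = -4
F^(4)(0) = -16
F^(5)(0) = -104
F^(6)(0) = -624

-13*t^6/15 - 13*t^5/15 - 2*t^4/3 - 2*t^3/3 - t^2 - t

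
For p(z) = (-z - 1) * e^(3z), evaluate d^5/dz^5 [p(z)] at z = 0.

Multiply each power in the prefactor through the base expansion.
From the series, [z^5] p = -27/5; multiply by 5! = 120 to get -648.

-648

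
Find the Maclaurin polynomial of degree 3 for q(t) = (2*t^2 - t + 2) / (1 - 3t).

Multiply each power in the prefactor through the base expansion.
[t^0] = 2;  [t^1] = 5;  [t^2] = 17;  [t^3] = 51.

51*t^3 + 17*t^2 + 5*t + 2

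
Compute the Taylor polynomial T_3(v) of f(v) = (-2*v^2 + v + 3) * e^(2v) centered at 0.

2*v^3 + 6*v^2 + 7*v + 3

Multiply each power in the prefactor through the base expansion.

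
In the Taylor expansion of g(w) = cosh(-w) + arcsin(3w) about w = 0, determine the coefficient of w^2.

1/2

Expand each term separately and add.
g(0) = 1
g′(0) = 3
g′′(0) = 1
The Taylor polynomial is Σ g^(k)(0)/k! · w^k.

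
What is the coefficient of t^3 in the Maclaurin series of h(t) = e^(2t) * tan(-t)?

Take the Cauchy product of the two expansions.
h(0) = 0
h′(0) = -1
h′′(0) = -4
h′′′(0) = -14
So c_3 = h′′′(0)/3! = -7/3.

-7/3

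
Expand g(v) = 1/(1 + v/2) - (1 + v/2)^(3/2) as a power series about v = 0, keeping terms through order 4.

Combine the two series term by term.
g(0) = 0
g′(0) = -5/4
g′′(0) = 5/16
g′′′(0) = -45/64
g^(4)(0) = 375/256
The Taylor polynomial is Σ g^(k)(0)/k! · v^k.

125*v^4/2048 - 15*v^3/128 + 5*v^2/32 - 5*v/4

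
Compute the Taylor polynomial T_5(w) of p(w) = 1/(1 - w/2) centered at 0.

w^5/32 + w^4/16 + w^3/8 + w^2/4 + w/2 + 1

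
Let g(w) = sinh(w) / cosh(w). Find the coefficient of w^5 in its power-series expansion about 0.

Divide the numerator series by the denominator series (power-series long division).
[w^0] = 0;  [w^1] = 1;  [w^2] = 0;  [w^3] = -1/3;  [w^4] = 0;  [w^5] = 2/15.
So c_5 = g^(5)(0)/5! = 2/15.

2/15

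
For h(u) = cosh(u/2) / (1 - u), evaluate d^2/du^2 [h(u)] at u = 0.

9/4

Write out both Maclaurin series and multiply, keeping only the needed powers.
The coefficient of u^2 in the expansion is 9/8, so h′′(0) = 2! * (9/8) = 9/4.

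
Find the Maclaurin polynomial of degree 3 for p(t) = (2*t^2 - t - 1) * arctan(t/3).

55*t^3/81 - t^2/3 - t/3

Multiply each power in the prefactor through the base expansion.
p(0) = 0
p′(0) = -1/3
p′′(0) = -2/3
p′′′(0) = 110/27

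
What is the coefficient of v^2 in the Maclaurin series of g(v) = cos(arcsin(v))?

-1/2

Compose series: expand the inner function first, then feed it into the outer expansion.
g(0) = 1
g′(0) = 0
g′′(0) = -1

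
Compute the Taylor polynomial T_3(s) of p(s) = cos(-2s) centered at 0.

1 - 2*s^2

Compute the successive derivatives at the expansion point and divide by k!.
p(0) = 1
p′(0) = 0
p′′(0) = -4
p′′′(0) = 0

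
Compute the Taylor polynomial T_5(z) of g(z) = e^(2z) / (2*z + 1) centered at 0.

-176*z^5/15 + 6*z^4 - 8*z^3/3 + 2*z^2 + 1

Use 1/(1 - r) = Σ r^k on the denominator, then take the Cauchy product.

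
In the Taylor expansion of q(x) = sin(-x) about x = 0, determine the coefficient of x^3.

1/6

[x^0] = 0;  [x^1] = -1;  [x^2] = 0;  [x^3] = 1/6.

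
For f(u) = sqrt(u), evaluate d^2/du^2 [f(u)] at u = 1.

The coefficient of (u - 1)^2 in the expansion is -1/8, so f′′(1) = 2! * (-1/8) = -1/4.

-1/4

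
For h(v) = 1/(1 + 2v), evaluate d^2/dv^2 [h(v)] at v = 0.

From the series, [v^2] h = 4; multiply by 2! = 2 to get 8.

8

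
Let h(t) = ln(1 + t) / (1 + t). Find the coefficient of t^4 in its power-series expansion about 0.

-25/12

Multiply the two series term by term and collect like powers.
h(0) = 0
h′(0) = 1
h′′(0) = -3
h′′′(0) = 11
h^(4)(0) = -50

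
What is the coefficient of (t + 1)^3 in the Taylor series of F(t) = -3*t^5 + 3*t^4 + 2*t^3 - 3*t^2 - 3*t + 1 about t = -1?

-40

[(t + 1)^0] = 5;  [(t + 1)^1] = -18;  [(t + 1)^2] = 39;  [(t + 1)^3] = -40.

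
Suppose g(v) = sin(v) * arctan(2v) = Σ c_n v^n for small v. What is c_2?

Write out both Maclaurin series and multiply, keeping only the needed powers.
g(0) = 0
g′(0) = 0
g′′(0) = 4
So c_2 = g′′(0)/2! = 2.

2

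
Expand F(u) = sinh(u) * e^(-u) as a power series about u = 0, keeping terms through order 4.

-u^4/3 + 2*u^3/3 - u^2 + u

Take the Cauchy product of the two expansions.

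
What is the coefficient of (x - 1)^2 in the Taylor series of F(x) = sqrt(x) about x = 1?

Use the known series and substitute for the argument.
F(1) = 1
F′(1) = 1/2
F′′(1) = -1/4
So c_2 = F′′(1)/2! = -1/8.

-1/8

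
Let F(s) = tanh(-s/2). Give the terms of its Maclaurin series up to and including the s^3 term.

s^3/24 - s/2

F(0) = 0
F′(0) = -1/2
F′′(0) = 0
F′′′(0) = 1/4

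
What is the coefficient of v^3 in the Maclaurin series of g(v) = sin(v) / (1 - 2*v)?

Use 1/(1 - r) = Σ r^k on the denominator, then take the Cauchy product.
[v^0] = 0;  [v^1] = 1;  [v^2] = 2;  [v^3] = 23/6.

23/6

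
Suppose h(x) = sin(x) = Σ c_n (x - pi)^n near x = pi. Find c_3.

h(pi) = 0
h′(pi) = -1
h′′(pi) = 0
h′′′(pi) = 1

1/6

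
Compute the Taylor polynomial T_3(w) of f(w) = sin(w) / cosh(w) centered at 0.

Write the quotient as an unknown series and match coefficients against numerator = denominator · series.
f(0) = 0
f′(0) = 1
f′′(0) = 0
f′′′(0) = -4
Then c_k = f^(k)(0)/k! gives each Taylor coefficient.

-2*w^3/3 + w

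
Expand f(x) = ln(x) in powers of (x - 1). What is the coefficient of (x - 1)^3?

1/3

f(1) = 0
f′(1) = 1
f′′(1) = -1
f′′′(1) = 2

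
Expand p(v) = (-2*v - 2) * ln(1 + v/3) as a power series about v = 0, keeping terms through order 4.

Multiply each power in the prefactor through the base expansion.
[v^0] = 0;  [v^1] = -2/3;  [v^2] = -5/9;  [v^3] = 7/81;  [v^4] = -1/54.

-v^4/54 + 7*v^3/81 - 5*v^2/9 - 2*v/3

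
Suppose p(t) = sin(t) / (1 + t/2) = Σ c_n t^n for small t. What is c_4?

-1/24

Take the Cauchy product of the two expansions.
p(0) = 0
p′(0) = 1
p′′(0) = -1
p′′′(0) = 1/2
p^(4)(0) = -1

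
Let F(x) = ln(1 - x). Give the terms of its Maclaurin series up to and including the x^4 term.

-x^4/4 - x^3/3 - x^2/2 - x

Differentiate repeatedly and evaluate at the center.
F(0) = 0
F′(0) = -1
F′′(0) = -1
F′′′(0) = -2
F^(4)(0) = -6
The Taylor polynomial is Σ F^(k)(0)/k! · x^k.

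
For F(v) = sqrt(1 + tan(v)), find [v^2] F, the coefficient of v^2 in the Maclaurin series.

Let u equal the inner series; expand the outer function in u and truncate.

-1/8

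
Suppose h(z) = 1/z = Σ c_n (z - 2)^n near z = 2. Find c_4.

1/32

Compute the successive derivatives at the expansion point and divide by k!.
[(z - 2)^0] = 1/2;  [(z - 2)^1] = -1/4;  [(z - 2)^2] = 1/8;  [(z - 2)^3] = -1/16;  [(z - 2)^4] = 1/32.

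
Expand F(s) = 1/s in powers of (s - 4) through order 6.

(s - 4)^6/16384 - (s - 4)^5/4096 + (s - 4)^4/1024 - (s - 4)^3/256 + (s - 4)^2/64 - (s - 4)/16 + 1/4

[(s - 4)^0] = 1/4;  [(s - 4)^1] = -1/16;  [(s - 4)^2] = 1/64;  [(s - 4)^3] = -1/256;  [(s - 4)^4] = 1/1024;  [(s - 4)^5] = -1/4096;  [(s - 4)^6] = 1/16384.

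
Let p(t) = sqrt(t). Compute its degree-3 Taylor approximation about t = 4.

p(4) = 2
p′(4) = 1/4
p′′(4) = -1/32
p′′′(4) = 3/256

(t - 4)^3/512 - (t - 4)^2/64 + (t - 4)/4 + 2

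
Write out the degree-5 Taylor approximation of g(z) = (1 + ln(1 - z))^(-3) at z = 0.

Plug the Maclaurin series of the inner function into that of the outer and collect terms.

741*z^5/10 + 145*z^4/4 + 17*z^3 + 15*z^2/2 + 3*z + 1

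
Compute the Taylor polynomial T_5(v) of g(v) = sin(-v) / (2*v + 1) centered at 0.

-1841*v^5/120 + 23*v^4/3 - 23*v^3/6 + 2*v^2 - v

Expand 1/(denominator) as a geometric series and multiply by the numerator's series.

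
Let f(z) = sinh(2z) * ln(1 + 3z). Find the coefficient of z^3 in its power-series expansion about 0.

-9

Write out both Maclaurin series and multiply, keeping only the needed powers.
[z^0] = 0;  [z^1] = 0;  [z^2] = 6;  [z^3] = -9.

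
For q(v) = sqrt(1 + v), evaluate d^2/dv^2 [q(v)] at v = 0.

The coefficient of v^2 in the expansion is -1/8, so q′′(0) = 2! * (-1/8) = -1/4.

-1/4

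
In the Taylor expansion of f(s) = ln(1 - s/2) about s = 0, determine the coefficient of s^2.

f(0) = 0
f′(0) = -1/2
f′′(0) = -1/4
So c_2 = f′′(0)/2! = -1/8.

-1/8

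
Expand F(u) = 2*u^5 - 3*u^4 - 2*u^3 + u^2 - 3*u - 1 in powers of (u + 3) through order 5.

2*(u + 3)^5 - 33*(u + 3)^4 + 214*(u + 3)^3 - 683*(u + 3)^2 + 1071*(u + 3) - 658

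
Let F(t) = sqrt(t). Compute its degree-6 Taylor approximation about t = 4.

F(4) = 2
F′(4) = 1/4
F′′(4) = -1/32
F′′′(4) = 3/256
F^(4)(4) = -15/2048
F^(5)(4) = 105/16384
F^(6)(4) = -945/131072

-21*(t - 4)^6/2097152 + 7*(t - 4)^5/131072 - 5*(t - 4)^4/16384 + (t - 4)^3/512 - (t - 4)^2/64 + (t - 4)/4 + 2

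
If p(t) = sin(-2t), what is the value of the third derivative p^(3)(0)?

8

The coefficient of t^3 in the expansion is 4/3, so p′′′(0) = 3! * (4/3) = 8.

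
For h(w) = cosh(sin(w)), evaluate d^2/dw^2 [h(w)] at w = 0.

1

Compose series: expand the inner function first, then feed it into the outer expansion.
The coefficient of w^2 in the expansion is 1/2, so h′′(0) = 2! * (1/2) = 1.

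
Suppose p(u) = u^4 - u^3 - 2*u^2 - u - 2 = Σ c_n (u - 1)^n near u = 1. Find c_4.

p(1) = -5
p′(1) = -4
p′′(1) = 2
p′′′(1) = 18
p^(4)(1) = 24
So c_4 = p^(4)(1)/4! = 1.

1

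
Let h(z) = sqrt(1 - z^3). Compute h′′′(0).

-3

From the series, [z^3] h = -1/2; multiply by 3! = 6 to get -3.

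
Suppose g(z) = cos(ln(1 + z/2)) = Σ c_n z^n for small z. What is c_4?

Compose series: expand the inner function first, then feed it into the outer expansion.
g(0) = 1
g′(0) = 0
g′′(0) = -1/4
g′′′(0) = 3/8
g^(4)(0) = -5/8
So c_4 = g^(4)(0)/4! = -5/192.

-5/192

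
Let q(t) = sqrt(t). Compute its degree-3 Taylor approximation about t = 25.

Apply the Taylor formula c_k = f^(k)(a)/k!.
q(25) = 5
q′(25) = 1/10
q′′(25) = -1/500
q′′′(25) = 3/25000
Then c_k = q^(k)(25)/k! gives each Taylor coefficient.

(t - 25)^3/50000 - (t - 25)^2/1000 + (t - 25)/10 + 5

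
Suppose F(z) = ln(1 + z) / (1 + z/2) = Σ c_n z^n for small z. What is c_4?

-2/3

Expand each factor separately, then convolve coefficients.
F(0) = 0
F′(0) = 1
F′′(0) = -2
F′′′(0) = 5
F^(4)(0) = -16
Dividing each by k! gives the coefficients c_0, ..., c_4.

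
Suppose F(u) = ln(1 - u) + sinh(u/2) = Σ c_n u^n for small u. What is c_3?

-5/16

Combine the two series term by term.
F(0) = 0
F′(0) = -1/2
F′′(0) = -1
F′′′(0) = -15/8
So c_3 = F′′′(0)/3! = -5/16.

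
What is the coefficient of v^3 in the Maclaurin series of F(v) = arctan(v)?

-1/3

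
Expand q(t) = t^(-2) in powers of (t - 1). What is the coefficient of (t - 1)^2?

q(1) = 1
q′(1) = -2
q′′(1) = 6
So c_2 = q′′(1)/2! = 3.

3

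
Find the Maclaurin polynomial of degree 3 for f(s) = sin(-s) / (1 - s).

Use 1/(1 - r) = Σ r^k on the denominator, then take the Cauchy product.
f(0) = 0
f′(0) = -1
f′′(0) = -2
f′′′(0) = -5
Then c_k = f^(k)(0)/k! gives each Taylor coefficient.

-5*s^3/6 - s^2 - s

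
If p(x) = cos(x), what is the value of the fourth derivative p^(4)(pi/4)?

The coefficient of (x - pi/4)^4 in the expansion is sqrt(2)/48, so p^(4)(pi/4) = 4! * (sqrt(2)/48) = sqrt(2)/2.

sqrt(2)/2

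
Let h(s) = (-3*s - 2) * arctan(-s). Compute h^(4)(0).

Shift and add copies of the series according to the polynomial's terms.
From the series, [s^4] h = -1; multiply by 4! = 24 to get -24.

-24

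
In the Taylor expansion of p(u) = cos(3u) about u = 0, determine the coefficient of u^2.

-9/2

[u^0] = 1;  [u^1] = 0;  [u^2] = -9/2.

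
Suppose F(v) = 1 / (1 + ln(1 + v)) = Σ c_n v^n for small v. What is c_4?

Expand as Σ (-1)^k u^k with u equal to the inner function's series.
So c_4 = F^(4)(0)/4! = 11/3.

11/3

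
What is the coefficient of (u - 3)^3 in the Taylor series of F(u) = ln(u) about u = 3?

1/81

F(3) = ln(3)
F′(3) = 1/3
F′′(3) = -1/9
F′′′(3) = 2/27
So c_3 = F′′′(3)/3! = 1/81.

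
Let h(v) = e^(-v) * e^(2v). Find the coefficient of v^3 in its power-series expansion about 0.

Take the Cauchy product of the two expansions.
h(0) = 1
h′(0) = 1
h′′(0) = 1
h′′′(0) = 1
So c_3 = h′′′(0)/3! = 1/6.

1/6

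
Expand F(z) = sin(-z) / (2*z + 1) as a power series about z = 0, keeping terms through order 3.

-23*z^3/6 + 2*z^2 - z

Use 1/(1 - r) = Σ r^k on the denominator, then take the Cauchy product.
[z^0] = 0;  [z^1] = -1;  [z^2] = 2;  [z^3] = -23/6.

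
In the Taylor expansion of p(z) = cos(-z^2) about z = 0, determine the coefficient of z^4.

-1/2

[z^0] = 1;  [z^1] = 0;  [z^2] = 0;  [z^3] = 0;  [z^4] = -1/2.
So c_4 = p^(4)(0)/4! = -1/2.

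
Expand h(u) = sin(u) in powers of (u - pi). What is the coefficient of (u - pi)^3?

Apply the Taylor formula c_k = f^(k)(a)/k!.
h(pi) = 0
h′(pi) = -1
h′′(pi) = 0
h′′′(pi) = 1
So c_3 = h′′′(pi)/3! = 1/6.

1/6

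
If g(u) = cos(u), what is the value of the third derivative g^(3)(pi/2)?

The coefficient of (u - pi/2)^3 in the expansion is 1/6, so g′′′(pi/2) = 3! * (1/6) = 1.

1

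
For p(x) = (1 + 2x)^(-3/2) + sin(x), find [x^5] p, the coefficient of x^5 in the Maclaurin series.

Add the two expansions coefficient-wise.
p(0) = 1
p′(0) = -2
p′′(0) = 15
p′′′(0) = -106
p^(4)(0) = 945
p^(5)(0) = -10394

-5197/60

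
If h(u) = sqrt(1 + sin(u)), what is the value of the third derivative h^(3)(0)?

Substitute the inner expansion into the outer series and collect powers.
The coefficient of u^3 in the expansion is -1/48, so h′′′(0) = 3! * (-1/48) = -1/8.

-1/8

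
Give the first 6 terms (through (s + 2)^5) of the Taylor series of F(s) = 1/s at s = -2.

F(-2) = -1/2
F′(-2) = -1/4
F′′(-2) = -1/4
F′′′(-2) = -3/8
F^(4)(-2) = -3/4
F^(5)(-2) = -15/8
Dividing each by k! gives the coefficients c_0, ..., c_5.

-(s + 2)^5/64 - (s + 2)^4/32 - (s + 2)^3/16 - (s + 2)^2/8 - (s + 2)/4 - 1/2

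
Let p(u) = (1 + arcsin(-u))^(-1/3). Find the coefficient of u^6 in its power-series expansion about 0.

Substitute the inner expansion into the outer series and collect powers.
p(0) = 1
p′(0) = 1/3
p′′(0) = 4/9
p′′′(0) = 37/27
p^(4)(0) = 424/81
p^(5)(0) = 6889/243
p^(6)(0) = 129376/729
So c_6 = p^(6)(0)/6! = 8086/32805.

8086/32805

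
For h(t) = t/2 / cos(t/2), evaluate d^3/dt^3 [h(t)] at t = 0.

Write the quotient as an unknown series and match coefficients against numerator = denominator · series.
The coefficient of t^3 in the expansion is 1/16, so h′′′(0) = 3! * (1/16) = 3/8.

3/8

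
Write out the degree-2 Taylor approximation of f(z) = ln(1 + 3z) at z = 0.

[z^0] = 0;  [z^1] = 3;  [z^2] = -9/2.

-9*z^2/2 + 3*z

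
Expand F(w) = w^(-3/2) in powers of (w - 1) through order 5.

[(w - 1)^0] = 1;  [(w - 1)^1] = -3/2;  [(w - 1)^2] = 15/8;  [(w - 1)^3] = -35/16;  [(w - 1)^4] = 315/128;  [(w - 1)^5] = -693/256.

-693*(w - 1)^5/256 + 315*(w - 1)^4/128 - 35*(w - 1)^3/16 + 15*(w - 1)^2/8 - 3*(w - 1)/2 + 1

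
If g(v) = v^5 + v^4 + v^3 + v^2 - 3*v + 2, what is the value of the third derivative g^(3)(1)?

90

From the series, [(v - 1)^3] g = 15; multiply by 3! = 6 to get 90.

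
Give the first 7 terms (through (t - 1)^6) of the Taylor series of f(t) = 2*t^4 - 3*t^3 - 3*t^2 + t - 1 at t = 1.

f(1) = -4
f′(1) = -6
f′′(1) = 0
f′′′(1) = 30
f^(4)(1) = 48
f^(5)(1) = 0
f^(6)(1) = 0
The Taylor polynomial is Σ f^(k)(1)/k! · (t - 1)^k.

2*(t - 1)^4 + 5*(t - 1)^3 - 6*(t - 1) - 4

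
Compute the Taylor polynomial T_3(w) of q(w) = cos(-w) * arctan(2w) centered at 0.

Multiply the two series term by term and collect like powers.
q(0) = 0
q′(0) = 2
q′′(0) = 0
q′′′(0) = -22

-11*w^3/3 + 2*w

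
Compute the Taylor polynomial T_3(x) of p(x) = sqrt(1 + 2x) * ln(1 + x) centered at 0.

Take the Cauchy product of the two expansions.

-2*x^3/3 + x^2/2 + x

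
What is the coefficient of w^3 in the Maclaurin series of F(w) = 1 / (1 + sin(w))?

Expand as Σ (-1)^k u^k with u equal to the inner function's series.
F(0) = 1
F′(0) = -1
F′′(0) = 2
F′′′(0) = -5
Then c_k = F^(k)(0)/k! gives each Taylor coefficient.

-5/6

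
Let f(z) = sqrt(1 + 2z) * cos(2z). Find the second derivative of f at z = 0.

-5

Multiply the two series term by term and collect like powers.
The coefficient of z^2 in the expansion is -5/2, so f′′(0) = 2! * (-5/2) = -5.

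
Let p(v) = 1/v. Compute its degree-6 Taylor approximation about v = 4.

Differentiate repeatedly and evaluate at the center.
[(v - 4)^0] = 1/4;  [(v - 4)^1] = -1/16;  [(v - 4)^2] = 1/64;  [(v - 4)^3] = -1/256;  [(v - 4)^4] = 1/1024;  [(v - 4)^5] = -1/4096;  [(v - 4)^6] = 1/16384.

(v - 4)^6/16384 - (v - 4)^5/4096 + (v - 4)^4/1024 - (v - 4)^3/256 + (v - 4)^2/64 - (v - 4)/16 + 1/4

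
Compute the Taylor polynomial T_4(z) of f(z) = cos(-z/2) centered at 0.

z^4/384 - z^2/8 + 1

Use the known series and substitute for the argument.
[z^0] = 1;  [z^1] = 0;  [z^2] = -1/8;  [z^3] = 0;  [z^4] = 1/384.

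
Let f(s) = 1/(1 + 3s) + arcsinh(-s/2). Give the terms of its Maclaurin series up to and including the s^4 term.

81*s^4 - 1295*s^3/48 + 9*s^2 - 7*s/2 + 1

Expand each term separately and add.
[s^0] = 1;  [s^1] = -7/2;  [s^2] = 9;  [s^3] = -1295/48;  [s^4] = 81.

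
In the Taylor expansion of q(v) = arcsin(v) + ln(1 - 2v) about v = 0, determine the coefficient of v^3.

Expand each term separately and add.

-5/2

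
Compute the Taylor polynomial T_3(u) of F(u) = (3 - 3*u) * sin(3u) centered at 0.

-27*u^3/2 - 9*u^2 + 9*u

Shift and add copies of the series according to the polynomial's terms.
F(0) = 0
F′(0) = 9
F′′(0) = -18
F′′′(0) = -81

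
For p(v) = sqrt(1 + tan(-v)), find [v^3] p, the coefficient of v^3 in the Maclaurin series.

-11/48

Plug the Maclaurin series of the inner function into that of the outer and collect terms.
p(0) = 1
p′(0) = -1/2
p′′(0) = -1/4
p′′′(0) = -11/8
Then c_k = p^(k)(0)/k! gives each Taylor coefficient.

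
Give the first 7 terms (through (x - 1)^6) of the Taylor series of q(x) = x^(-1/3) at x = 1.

q(1) = 1
q′(1) = -1/3
q′′(1) = 4/9
q′′′(1) = -28/27
q^(4)(1) = 280/81
q^(5)(1) = -3640/243
q^(6)(1) = 58240/729

728*(x - 1)^6/6561 - 91*(x - 1)^5/729 + 35*(x - 1)^4/243 - 14*(x - 1)^3/81 + 2*(x - 1)^2/9 - (x - 1)/3 + 1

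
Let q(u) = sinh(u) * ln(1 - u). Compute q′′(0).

Write out both Maclaurin series and multiply, keeping only the needed powers.
From the series, [u^2] q = -1; multiply by 2! = 2 to get -2.

-2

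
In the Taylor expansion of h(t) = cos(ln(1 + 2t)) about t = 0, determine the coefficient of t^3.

Compose series: expand the inner function first, then feed it into the outer expansion.
[t^0] = 1;  [t^1] = 0;  [t^2] = -2;  [t^3] = 4.

4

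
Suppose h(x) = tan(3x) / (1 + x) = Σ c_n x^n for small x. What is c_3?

12

Expand each factor separately, then convolve coefficients.
h(0) = 0
h′(0) = 3
h′′(0) = -6
h′′′(0) = 72
So c_3 = h′′′(0)/3! = 12.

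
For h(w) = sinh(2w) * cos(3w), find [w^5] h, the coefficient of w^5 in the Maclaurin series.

Multiply the two series term by term and collect like powers.
[w^0] = 0;  [w^1] = 2;  [w^2] = 0;  [w^3] = -23/3;  [w^4] = 0;  [w^5] = 61/60.

61/60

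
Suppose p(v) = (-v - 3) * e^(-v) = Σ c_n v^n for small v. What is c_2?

-1/2

Multiply each power in the prefactor through the base expansion.
p(0) = -3
p′(0) = 2
p′′(0) = -1
The Taylor polynomial is Σ p^(k)(0)/k! · v^k.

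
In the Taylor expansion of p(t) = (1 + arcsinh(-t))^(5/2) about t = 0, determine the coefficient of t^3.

Let u equal the inner series; expand the outer function in u and truncate.
[t^0] = 1;  [t^1] = -5/2;  [t^2] = 15/8;  [t^3] = 5/48.

5/48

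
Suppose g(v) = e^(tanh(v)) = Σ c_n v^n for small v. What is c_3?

Let u equal the inner series; expand the outer function in u and truncate.
[v^0] = 1;  [v^1] = 1;  [v^2] = 1/2;  [v^3] = -1/6.

-1/6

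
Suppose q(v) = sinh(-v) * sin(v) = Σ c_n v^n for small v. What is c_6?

Take the Cauchy product of the two expansions.
q(0) = 0
q′(0) = 0
q′′(0) = -2
q′′′(0) = 0
q^(4)(0) = 0
q^(5)(0) = 0
q^(6)(0) = 8

1/90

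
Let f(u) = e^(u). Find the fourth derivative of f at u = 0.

Apply the Taylor formula c_k = f^(k)(a)/k!.
The coefficient of u^4 in the expansion is 1/24, so f^(4)(0) = 4! * (1/24) = 1.

1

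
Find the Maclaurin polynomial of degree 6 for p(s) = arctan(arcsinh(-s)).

-53*s^5/120 + s^3/2 - s

Compose series: expand the inner function first, then feed it into the outer expansion.
p(0) = 0
p′(0) = -1
p′′(0) = 0
p′′′(0) = 3
p^(4)(0) = 0
p^(5)(0) = -53
p^(6)(0) = 0
Dividing each by k! gives the coefficients c_0, ..., c_6.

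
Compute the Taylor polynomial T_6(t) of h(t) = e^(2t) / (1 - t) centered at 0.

331*t^6/45 + 109*t^5/15 + 7*t^4 + 19*t^3/3 + 5*t^2 + 3*t + 1

Multiply the numerator's expansion by the denominator's geometric series.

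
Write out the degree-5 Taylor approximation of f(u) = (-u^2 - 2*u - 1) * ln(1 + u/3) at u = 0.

-17*u^5/2430 + 11*u^4/324 - 19*u^3/81 - 11*u^2/18 - u/3

Shift and add copies of the series according to the polynomial's terms.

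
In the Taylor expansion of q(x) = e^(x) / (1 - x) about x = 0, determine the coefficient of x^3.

8/3

Take the Cauchy product of the two expansions.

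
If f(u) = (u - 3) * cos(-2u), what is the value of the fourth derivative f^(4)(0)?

-48

Multiply each power in the prefactor through the base expansion.
The coefficient of u^4 in the expansion is -2, so f^(4)(0) = 4! * (-2) = -48.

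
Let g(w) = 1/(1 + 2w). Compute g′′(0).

Apply the Taylor formula c_k = f^(k)(a)/k!.
The coefficient of w^2 in the expansion is 4, so g′′(0) = 2! * (4) = 8.

8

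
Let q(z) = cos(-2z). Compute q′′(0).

Apply the Taylor formula c_k = f^(k)(a)/k!.
The coefficient of z^2 in the expansion is -2, so q′′(0) = 2! * (-2) = -4.

-4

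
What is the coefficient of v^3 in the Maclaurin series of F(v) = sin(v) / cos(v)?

1/3

Divide the numerator series by the denominator series (power-series long division).
[v^0] = 0;  [v^1] = 1;  [v^2] = 0;  [v^3] = 1/3.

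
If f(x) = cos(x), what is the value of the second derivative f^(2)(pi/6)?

-sqrt(3)/2

The coefficient of (x - pi/6)^2 in the expansion is -sqrt(3)/4, so f′′(pi/6) = 2! * (-sqrt(3)/4) = -sqrt(3)/2.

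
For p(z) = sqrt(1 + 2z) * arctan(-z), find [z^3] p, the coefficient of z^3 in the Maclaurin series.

Take the Cauchy product of the two expansions.
p(0) = 0
p′(0) = -1
p′′(0) = -2
p′′′(0) = 5
Then c_k = p^(k)(0)/k! gives each Taylor coefficient.

5/6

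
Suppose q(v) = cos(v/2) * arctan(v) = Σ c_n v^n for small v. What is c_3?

Write out both Maclaurin series and multiply, keeping only the needed powers.
q(0) = 0
q′(0) = 1
q′′(0) = 0
q′′′(0) = -11/4
So c_3 = q′′′(0)/3! = -11/24.

-11/24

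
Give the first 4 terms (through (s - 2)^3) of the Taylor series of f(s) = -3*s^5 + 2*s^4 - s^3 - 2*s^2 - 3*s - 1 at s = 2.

-105*(s - 2)^3 - 200*(s - 2)^2 - 199*(s - 2) - 87

Differentiate repeatedly and evaluate at the center.
f(2) = -87
f′(2) = -199
f′′(2) = -400
f′′′(2) = -630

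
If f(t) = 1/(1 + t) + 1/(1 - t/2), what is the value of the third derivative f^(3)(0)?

Combine the two series term by term.
From the series, [t^3] f = -7/8; multiply by 3! = 6 to get -21/4.

-21/4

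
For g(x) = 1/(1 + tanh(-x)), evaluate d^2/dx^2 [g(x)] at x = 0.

2

Let u equal the inner series; expand the outer function in u and truncate.
The coefficient of x^2 in the expansion is 1, so g′′(0) = 2! * (1) = 2.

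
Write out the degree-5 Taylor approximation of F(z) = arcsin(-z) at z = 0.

-3*z^5/40 - z^3/6 - z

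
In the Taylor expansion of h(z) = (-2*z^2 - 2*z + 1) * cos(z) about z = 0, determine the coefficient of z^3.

Multiply each power in the prefactor through the base expansion.
h(0) = 1
h′(0) = -2
h′′(0) = -5
h′′′(0) = 6
So c_3 = h′′′(0)/3! = 1.

1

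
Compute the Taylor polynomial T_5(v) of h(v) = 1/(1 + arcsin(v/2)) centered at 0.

-63*v^5/1280 + v^4/12 - 7*v^3/48 + v^2/4 - v/2 + 1

Plug the Maclaurin series of the inner function into that of the outer and collect terms.
[v^0] = 1;  [v^1] = -1/2;  [v^2] = 1/4;  [v^3] = -7/48;  [v^4] = 1/12;  [v^5] = -63/1280.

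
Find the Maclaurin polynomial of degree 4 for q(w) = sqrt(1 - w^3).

1 - w^3/2

q(0) = 1
q′(0) = 0
q′′(0) = 0
q′′′(0) = -3
q^(4)(0) = 0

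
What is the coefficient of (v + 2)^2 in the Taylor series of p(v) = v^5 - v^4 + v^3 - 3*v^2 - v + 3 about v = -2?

-113

Compute the successive derivatives at the expansion point and divide by k!.
p(-2) = -63
p′(-2) = 135
p′′(-2) = -226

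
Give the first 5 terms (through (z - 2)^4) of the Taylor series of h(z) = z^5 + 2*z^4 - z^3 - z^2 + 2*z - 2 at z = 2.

12*(z - 2)^4 + 55*(z - 2)^3 + 121*(z - 2)^2 + 130*(z - 2) + 54

Compute the successive derivatives at the expansion point and divide by k!.
[(z - 2)^0] = 54;  [(z - 2)^1] = 130;  [(z - 2)^2] = 121;  [(z - 2)^3] = 55;  [(z - 2)^4] = 12.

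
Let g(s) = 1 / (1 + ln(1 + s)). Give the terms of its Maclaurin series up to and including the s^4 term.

Use the geometric series for the reciprocal, then substitute.
[s^0] = 1;  [s^1] = -1;  [s^2] = 3/2;  [s^3] = -7/3;  [s^4] = 11/3.

11*s^4/3 - 7*s^3/3 + 3*s^2/2 - s + 1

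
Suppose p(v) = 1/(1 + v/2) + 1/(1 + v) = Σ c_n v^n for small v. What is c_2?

5/4

Expand each term separately and add.
p(0) = 2
p′(0) = -3/2
p′′(0) = 5/2
So c_2 = p′′(0)/2! = 5/4.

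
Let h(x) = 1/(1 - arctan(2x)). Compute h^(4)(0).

Compose series: expand the inner function first, then feed it into the outer expansion.
The coefficient of x^4 in the expansion is 16/3, so h^(4)(0) = 4! * (16/3) = 128.

128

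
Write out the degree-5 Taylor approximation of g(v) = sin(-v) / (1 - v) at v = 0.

Write out both Maclaurin series and multiply, keeping only the needed powers.

-101*v^5/120 - 5*v^4/6 - 5*v^3/6 - v^2 - v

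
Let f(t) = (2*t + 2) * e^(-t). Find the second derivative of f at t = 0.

-2

Multiply each power in the prefactor through the base expansion.
From the series, [t^2] f = -1; multiply by 2! = 2 to get -2.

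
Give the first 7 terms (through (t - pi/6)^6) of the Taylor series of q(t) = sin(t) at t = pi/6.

-(t - pi/6)^6/1440 + sqrt(3)*(t - pi/6)^5/240 + (t - pi/6)^4/48 - sqrt(3)*(t - pi/6)^3/12 - (t - pi/6)^2/4 + sqrt(3)*(t - pi/6)/2 + 1/2

Use the known series and substitute for the argument.
[(t - pi/6)^0] = 1/2;  [(t - pi/6)^1] = sqrt(3)/2;  [(t - pi/6)^2] = -1/4;  [(t - pi/6)^3] = -sqrt(3)/12;  [(t - pi/6)^4] = 1/48;  [(t - pi/6)^5] = sqrt(3)/240;  [(t - pi/6)^6] = -1/1440.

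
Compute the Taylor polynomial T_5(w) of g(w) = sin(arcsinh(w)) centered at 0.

w^5/6 - w^3/3 + w

Substitute the inner expansion into the outer series and collect powers.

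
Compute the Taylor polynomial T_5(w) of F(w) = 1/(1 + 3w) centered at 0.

-243*w^5 + 81*w^4 - 27*w^3 + 9*w^2 - 3*w + 1

Differentiate repeatedly and evaluate at the center.
F(0) = 1
F′(0) = -3
F′′(0) = 18
F′′′(0) = -162
F^(4)(0) = 1944
F^(5)(0) = -29160
The Taylor polynomial is Σ F^(k)(0)/k! · w^k.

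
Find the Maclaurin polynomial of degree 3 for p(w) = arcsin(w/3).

Differentiate repeatedly and evaluate at the center.
p(0) = 0
p′(0) = 1/3
p′′(0) = 0
p′′′(0) = 1/27
Dividing each by k! gives the coefficients c_0, ..., c_3.

w^3/162 + w/3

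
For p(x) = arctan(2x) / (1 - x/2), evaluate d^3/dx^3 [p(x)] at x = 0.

Write out both Maclaurin series and multiply, keeping only the needed powers.
From the series, [x^3] p = -13/6; multiply by 3! = 6 to get -13.

-13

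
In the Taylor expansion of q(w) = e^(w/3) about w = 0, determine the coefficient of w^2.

1/18

q(0) = 1
q′(0) = 1/3
q′′(0) = 1/9
So c_2 = q′′(0)/2! = 1/18.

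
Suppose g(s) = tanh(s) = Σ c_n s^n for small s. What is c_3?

-1/3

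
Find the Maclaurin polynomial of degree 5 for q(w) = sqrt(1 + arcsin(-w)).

Compose series: expand the inner function first, then feed it into the outer expansion.

-123*w^5/1280 - 31*w^4/384 - 7*w^3/48 - w^2/8 - w/2 + 1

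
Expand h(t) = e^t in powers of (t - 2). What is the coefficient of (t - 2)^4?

Use the known series and substitute for the argument.

e^(2)/24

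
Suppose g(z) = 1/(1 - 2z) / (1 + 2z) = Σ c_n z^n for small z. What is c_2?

4

Write out both Maclaurin series and multiply, keeping only the needed powers.
g(0) = 1
g′(0) = 0
g′′(0) = 8
So c_2 = g′′(0)/2! = 4.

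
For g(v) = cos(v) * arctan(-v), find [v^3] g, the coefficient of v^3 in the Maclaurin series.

Take the Cauchy product of the two expansions.
g(0) = 0
g′(0) = -1
g′′(0) = 0
g′′′(0) = 5

5/6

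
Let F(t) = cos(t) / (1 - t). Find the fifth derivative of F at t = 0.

Write out both Maclaurin series and multiply, keeping only the needed powers.
The coefficient of t^5 in the expansion is 13/24, so F^(5)(0) = 5! * (13/24) = 65.

65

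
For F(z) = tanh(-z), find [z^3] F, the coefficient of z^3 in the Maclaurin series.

Compute the successive derivatives at the expansion point and divide by k!.
F(0) = 0
F′(0) = -1
F′′(0) = 0
F′′′(0) = 2
The Taylor polynomial is Σ F^(k)(0)/k! · z^k.

1/3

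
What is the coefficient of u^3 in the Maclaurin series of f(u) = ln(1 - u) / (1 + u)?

Take the Cauchy product of the two expansions.
[u^0] = 0;  [u^1] = -1;  [u^2] = 1/2;  [u^3] = -5/6.

-5/6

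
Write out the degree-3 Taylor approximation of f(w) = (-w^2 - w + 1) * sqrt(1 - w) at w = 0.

Shift and add copies of the series according to the polynomial's terms.
f(0) = 1
f′(0) = -3/2
f′′(0) = -5/4
f′′′(0) = 27/8
The Taylor polynomial is Σ f^(k)(0)/k! · w^k.

9*w^3/16 - 5*w^2/8 - 3*w/2 + 1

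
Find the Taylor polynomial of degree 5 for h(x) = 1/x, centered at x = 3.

-(x - 3)^5/729 + (x - 3)^4/243 - (x - 3)^3/81 + (x - 3)^2/27 - (x - 3)/9 + 1/3

Differentiate repeatedly and evaluate at the center.
h(3) = 1/3
h′(3) = -1/9
h′′(3) = 2/27
h′′′(3) = -2/27
h^(4)(3) = 8/81
h^(5)(3) = -40/243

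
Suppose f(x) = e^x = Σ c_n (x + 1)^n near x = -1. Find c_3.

Apply the Taylor formula c_k = f^(k)(a)/k!.
f(-1) = e^(-1)
f′(-1) = e^(-1)
f′′(-1) = e^(-1)
f′′′(-1) = e^(-1)

e^(-1)/6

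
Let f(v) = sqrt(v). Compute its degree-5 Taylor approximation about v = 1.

Use the known series and substitute for the argument.
f(1) = 1
f′(1) = 1/2
f′′(1) = -1/4
f′′′(1) = 3/8
f^(4)(1) = -15/16
f^(5)(1) = 105/32
The Taylor polynomial is Σ f^(k)(1)/k! · (v - 1)^k.

7*(v - 1)^5/256 - 5*(v - 1)^4/128 + (v - 1)^3/16 - (v - 1)^2/8 + (v - 1)/2 + 1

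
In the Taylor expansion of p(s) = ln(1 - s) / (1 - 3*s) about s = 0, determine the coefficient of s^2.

-7/2

Use 1/(1 - r) = Σ r^k on the denominator, then take the Cauchy product.
p(0) = 0
p′(0) = -1
p′′(0) = -7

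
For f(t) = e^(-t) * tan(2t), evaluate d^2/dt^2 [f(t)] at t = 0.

Write out both Maclaurin series and multiply, keeping only the needed powers.
The coefficient of t^2 in the expansion is -2, so f′′(0) = 2! * (-2) = -4.

-4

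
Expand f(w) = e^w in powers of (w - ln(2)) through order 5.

[(w - ln(2))^0] = 2;  [(w - ln(2))^1] = 2;  [(w - ln(2))^2] = 1;  [(w - ln(2))^3] = 1/3;  [(w - ln(2))^4] = 1/12;  [(w - ln(2))^5] = 1/60.

(w - ln(2))^5/60 + (w - ln(2))^4/12 + (w - ln(2))^3/3 + (w - ln(2))^2 + 2*(w - ln(2)) + 2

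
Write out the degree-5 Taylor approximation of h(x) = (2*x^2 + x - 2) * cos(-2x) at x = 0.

Multiply each power in the prefactor through the base expansion.
[x^0] = -2;  [x^1] = 1;  [x^2] = 6;  [x^3] = -2;  [x^4] = -16/3;  [x^5] = 2/3.

2*x^5/3 - 16*x^4/3 - 2*x^3 + 6*x^2 + x - 2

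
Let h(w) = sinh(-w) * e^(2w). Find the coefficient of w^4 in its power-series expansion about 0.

Take the Cauchy product of the two expansions.
[w^0] = 0;  [w^1] = -1;  [w^2] = -2;  [w^3] = -13/6;  [w^4] = -5/3.
So c_4 = h^(4)(0)/4! = -5/3.

-5/3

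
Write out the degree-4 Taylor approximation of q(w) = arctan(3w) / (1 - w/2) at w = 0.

-33*w^4/8 - 33*w^3/4 + 3*w^2/2 + 3*w

Expand each factor separately, then convolve coefficients.
q(0) = 0
q′(0) = 3
q′′(0) = 3
q′′′(0) = -99/2
q^(4)(0) = -99
The Taylor polynomial is Σ q^(k)(0)/k! · w^k.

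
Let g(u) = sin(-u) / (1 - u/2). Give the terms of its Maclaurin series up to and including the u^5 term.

Take the Cauchy product of the two expansions.
g(0) = 0
g′(0) = -1
g′′(0) = -1
g′′′(0) = -1/2
g^(4)(0) = -1
g^(5)(0) = -7/2

-7*u^5/240 - u^4/24 - u^3/12 - u^2/2 - u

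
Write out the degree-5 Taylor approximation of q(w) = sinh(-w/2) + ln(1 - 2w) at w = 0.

-24577*w^5/3840 - 4*w^4 - 43*w^3/16 - 2*w^2 - 5*w/2

Combine the two series term by term.
q(0) = 0
q′(0) = -5/2
q′′(0) = -4
q′′′(0) = -129/8
q^(4)(0) = -96
q^(5)(0) = -24577/32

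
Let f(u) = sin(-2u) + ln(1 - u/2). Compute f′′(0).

-1/4

Add the two expansions coefficient-wise.
The coefficient of u^2 in the expansion is -1/8, so f′′(0) = 2! * (-1/8) = -1/4.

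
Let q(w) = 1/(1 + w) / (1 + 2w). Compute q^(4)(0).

Multiply the two series term by term and collect like powers.
The coefficient of w^4 in the expansion is 31, so q^(4)(0) = 4! * (31) = 744.

744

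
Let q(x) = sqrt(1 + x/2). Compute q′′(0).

Compute the successive derivatives at the expansion point and divide by k!.
From the series, [x^2] q = -1/32; multiply by 2! = 2 to get -1/16.

-1/16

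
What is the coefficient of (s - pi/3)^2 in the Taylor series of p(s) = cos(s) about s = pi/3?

Use the known series and substitute for the argument.
p(pi/3) = 1/2
p′(pi/3) = -sqrt(3)/2
p′′(pi/3) = -1/2
So c_2 = p′′(pi/3)/2! = -1/4.

-1/4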